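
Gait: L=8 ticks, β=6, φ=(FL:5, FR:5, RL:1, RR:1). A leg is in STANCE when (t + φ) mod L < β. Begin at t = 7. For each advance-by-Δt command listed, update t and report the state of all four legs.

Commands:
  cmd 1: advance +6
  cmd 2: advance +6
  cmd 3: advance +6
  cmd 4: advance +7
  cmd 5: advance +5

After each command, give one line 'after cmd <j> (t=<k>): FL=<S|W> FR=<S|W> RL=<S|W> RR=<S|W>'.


after cmd 1 (t=13): FL=S FR=S RL=W RR=W
after cmd 2 (t=19): FL=S FR=S RL=S RR=S
after cmd 3 (t=25): FL=W FR=W RL=S RR=S
after cmd 4 (t=32): FL=S FR=S RL=S RR=S
after cmd 5 (t=37): FL=S FR=S RL=W RR=W

start t=7: FL=S FR=S RL=S RR=S
cmd 1: advance +6 → t=13, phase=(2,2,6,6) → FL=S FR=S RL=W RR=W
cmd 2: advance +6 → t=19, phase=(0,0,4,4) → FL=S FR=S RL=S RR=S
cmd 3: advance +6 → t=25, phase=(6,6,2,2) → FL=W FR=W RL=S RR=S
cmd 4: advance +7 → t=32, phase=(5,5,1,1) → FL=S FR=S RL=S RR=S
cmd 5: advance +5 → t=37, phase=(2,2,6,6) → FL=S FR=S RL=W RR=W


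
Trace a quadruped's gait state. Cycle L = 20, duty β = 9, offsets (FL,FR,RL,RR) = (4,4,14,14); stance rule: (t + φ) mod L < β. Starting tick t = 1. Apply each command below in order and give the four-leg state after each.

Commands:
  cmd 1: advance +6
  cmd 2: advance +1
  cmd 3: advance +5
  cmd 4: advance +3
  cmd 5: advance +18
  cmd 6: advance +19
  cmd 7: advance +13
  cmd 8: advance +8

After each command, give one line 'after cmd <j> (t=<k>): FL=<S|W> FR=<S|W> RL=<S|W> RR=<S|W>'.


start t=1: FL=S FR=S RL=W RR=W
cmd 1: advance +6 → t=7, phase=(11,11,1,1) → FL=W FR=W RL=S RR=S
cmd 2: advance +1 → t=8, phase=(12,12,2,2) → FL=W FR=W RL=S RR=S
cmd 3: advance +5 → t=13, phase=(17,17,7,7) → FL=W FR=W RL=S RR=S
cmd 4: advance +3 → t=16, phase=(0,0,10,10) → FL=S FR=S RL=W RR=W
cmd 5: advance +18 → t=34, phase=(18,18,8,8) → FL=W FR=W RL=S RR=S
cmd 6: advance +19 → t=53, phase=(17,17,7,7) → FL=W FR=W RL=S RR=S
cmd 7: advance +13 → t=66, phase=(10,10,0,0) → FL=W FR=W RL=S RR=S
cmd 8: advance +8 → t=74, phase=(18,18,8,8) → FL=W FR=W RL=S RR=S

after cmd 1 (t=7): FL=W FR=W RL=S RR=S
after cmd 2 (t=8): FL=W FR=W RL=S RR=S
after cmd 3 (t=13): FL=W FR=W RL=S RR=S
after cmd 4 (t=16): FL=S FR=S RL=W RR=W
after cmd 5 (t=34): FL=W FR=W RL=S RR=S
after cmd 6 (t=53): FL=W FR=W RL=S RR=S
after cmd 7 (t=66): FL=W FR=W RL=S RR=S
after cmd 8 (t=74): FL=W FR=W RL=S RR=S


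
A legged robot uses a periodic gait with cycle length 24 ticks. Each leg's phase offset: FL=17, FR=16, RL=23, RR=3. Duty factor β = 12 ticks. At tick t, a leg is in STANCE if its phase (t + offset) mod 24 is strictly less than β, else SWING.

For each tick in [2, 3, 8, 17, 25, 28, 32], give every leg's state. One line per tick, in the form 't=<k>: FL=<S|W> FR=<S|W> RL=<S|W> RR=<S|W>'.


t=2: phase=(19,18,1,5) vs β=12 → FL=W FR=W RL=S RR=S
t=3: phase=(20,19,2,6) vs β=12 → FL=W FR=W RL=S RR=S
t=8: phase=(1,0,7,11) vs β=12 → FL=S FR=S RL=S RR=S
t=17: phase=(10,9,16,20) vs β=12 → FL=S FR=S RL=W RR=W
t=25: phase=(18,17,0,4) vs β=12 → FL=W FR=W RL=S RR=S
t=28: phase=(21,20,3,7) vs β=12 → FL=W FR=W RL=S RR=S
t=32: phase=(1,0,7,11) vs β=12 → FL=S FR=S RL=S RR=S

t=2: FL=W FR=W RL=S RR=S
t=3: FL=W FR=W RL=S RR=S
t=8: FL=S FR=S RL=S RR=S
t=17: FL=S FR=S RL=W RR=W
t=25: FL=W FR=W RL=S RR=S
t=28: FL=W FR=W RL=S RR=S
t=32: FL=S FR=S RL=S RR=S


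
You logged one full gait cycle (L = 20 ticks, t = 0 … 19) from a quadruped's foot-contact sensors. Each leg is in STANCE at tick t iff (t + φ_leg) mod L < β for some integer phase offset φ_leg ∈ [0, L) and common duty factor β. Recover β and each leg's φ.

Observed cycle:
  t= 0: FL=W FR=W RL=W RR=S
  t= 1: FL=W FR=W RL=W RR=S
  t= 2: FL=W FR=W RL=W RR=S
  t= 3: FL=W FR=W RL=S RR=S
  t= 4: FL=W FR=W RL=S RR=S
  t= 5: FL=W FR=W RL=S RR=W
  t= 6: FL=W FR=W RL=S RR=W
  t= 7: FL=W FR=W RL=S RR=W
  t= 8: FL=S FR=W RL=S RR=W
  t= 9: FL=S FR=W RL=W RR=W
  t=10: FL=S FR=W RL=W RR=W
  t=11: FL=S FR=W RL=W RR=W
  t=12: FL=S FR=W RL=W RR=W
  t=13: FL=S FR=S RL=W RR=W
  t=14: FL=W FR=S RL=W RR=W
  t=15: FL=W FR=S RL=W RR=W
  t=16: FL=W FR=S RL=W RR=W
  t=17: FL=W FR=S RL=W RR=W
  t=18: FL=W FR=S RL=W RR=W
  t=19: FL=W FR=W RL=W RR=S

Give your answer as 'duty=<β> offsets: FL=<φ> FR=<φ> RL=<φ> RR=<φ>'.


duty β = stance ticks per leg = 6
FL: stance ticks = 6; W→S at t=8 → φ=12
FR: stance ticks = 6; W→S at t=13 → φ=7
RL: stance ticks = 6; W→S at t=3 → φ=17
RR: stance ticks = 6; W→S at t=19 → φ=1

duty=6 offsets: FL=12 FR=7 RL=17 RR=1


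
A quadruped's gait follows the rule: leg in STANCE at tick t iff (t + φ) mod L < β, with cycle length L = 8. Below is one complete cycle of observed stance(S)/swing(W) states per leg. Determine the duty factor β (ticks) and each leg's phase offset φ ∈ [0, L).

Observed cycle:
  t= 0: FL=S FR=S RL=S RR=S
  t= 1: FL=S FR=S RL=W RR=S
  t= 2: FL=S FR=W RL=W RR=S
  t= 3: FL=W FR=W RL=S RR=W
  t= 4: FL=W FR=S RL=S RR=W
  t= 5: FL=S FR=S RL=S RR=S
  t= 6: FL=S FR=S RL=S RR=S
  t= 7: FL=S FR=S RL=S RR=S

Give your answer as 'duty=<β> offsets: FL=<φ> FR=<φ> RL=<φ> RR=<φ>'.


duty=6 offsets: FL=3 FR=4 RL=5 RR=3

duty β = stance ticks per leg = 6
FL: stance ticks = 6; W→S at t=5 → φ=3
FR: stance ticks = 6; W→S at t=4 → φ=4
RL: stance ticks = 6; W→S at t=3 → φ=5
RR: stance ticks = 6; W→S at t=5 → φ=3


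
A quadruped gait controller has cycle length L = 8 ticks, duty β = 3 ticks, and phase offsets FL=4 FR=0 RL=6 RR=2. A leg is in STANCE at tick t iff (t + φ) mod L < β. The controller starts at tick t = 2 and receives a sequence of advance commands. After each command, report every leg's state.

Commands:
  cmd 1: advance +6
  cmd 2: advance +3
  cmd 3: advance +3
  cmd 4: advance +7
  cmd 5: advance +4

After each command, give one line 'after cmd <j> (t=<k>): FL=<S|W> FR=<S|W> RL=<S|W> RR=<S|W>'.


after cmd 1 (t=8): FL=W FR=S RL=W RR=S
after cmd 2 (t=11): FL=W FR=W RL=S RR=W
after cmd 3 (t=14): FL=S FR=W RL=W RR=S
after cmd 4 (t=21): FL=S FR=W RL=W RR=W
after cmd 5 (t=25): FL=W FR=S RL=W RR=W

start t=2: FL=W FR=S RL=S RR=W
cmd 1: advance +6 → t=8, phase=(4,0,6,2) → FL=W FR=S RL=W RR=S
cmd 2: advance +3 → t=11, phase=(7,3,1,5) → FL=W FR=W RL=S RR=W
cmd 3: advance +3 → t=14, phase=(2,6,4,0) → FL=S FR=W RL=W RR=S
cmd 4: advance +7 → t=21, phase=(1,5,3,7) → FL=S FR=W RL=W RR=W
cmd 5: advance +4 → t=25, phase=(5,1,7,3) → FL=W FR=S RL=W RR=W


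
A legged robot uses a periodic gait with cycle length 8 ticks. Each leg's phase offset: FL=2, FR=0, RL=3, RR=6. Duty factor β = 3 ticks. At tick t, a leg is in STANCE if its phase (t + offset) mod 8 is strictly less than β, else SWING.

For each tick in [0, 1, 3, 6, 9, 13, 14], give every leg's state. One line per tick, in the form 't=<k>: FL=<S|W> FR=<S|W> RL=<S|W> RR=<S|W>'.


t=0: FL=S FR=S RL=W RR=W
t=1: FL=W FR=S RL=W RR=W
t=3: FL=W FR=W RL=W RR=S
t=6: FL=S FR=W RL=S RR=W
t=9: FL=W FR=S RL=W RR=W
t=13: FL=W FR=W RL=S RR=W
t=14: FL=S FR=W RL=S RR=W

t=0: phase=(2,0,3,6) vs β=3 → FL=S FR=S RL=W RR=W
t=1: phase=(3,1,4,7) vs β=3 → FL=W FR=S RL=W RR=W
t=3: phase=(5,3,6,1) vs β=3 → FL=W FR=W RL=W RR=S
t=6: phase=(0,6,1,4) vs β=3 → FL=S FR=W RL=S RR=W
t=9: phase=(3,1,4,7) vs β=3 → FL=W FR=S RL=W RR=W
t=13: phase=(7,5,0,3) vs β=3 → FL=W FR=W RL=S RR=W
t=14: phase=(0,6,1,4) vs β=3 → FL=S FR=W RL=S RR=W


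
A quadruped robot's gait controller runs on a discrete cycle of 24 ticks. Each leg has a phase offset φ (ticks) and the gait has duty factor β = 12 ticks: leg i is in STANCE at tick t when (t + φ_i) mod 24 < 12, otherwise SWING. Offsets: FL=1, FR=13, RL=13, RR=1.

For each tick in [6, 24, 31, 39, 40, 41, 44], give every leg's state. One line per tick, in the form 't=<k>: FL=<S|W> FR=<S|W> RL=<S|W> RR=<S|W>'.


t=6: phase=(7,19,19,7) vs β=12 → FL=S FR=W RL=W RR=S
t=24: phase=(1,13,13,1) vs β=12 → FL=S FR=W RL=W RR=S
t=31: phase=(8,20,20,8) vs β=12 → FL=S FR=W RL=W RR=S
t=39: phase=(16,4,4,16) vs β=12 → FL=W FR=S RL=S RR=W
t=40: phase=(17,5,5,17) vs β=12 → FL=W FR=S RL=S RR=W
t=41: phase=(18,6,6,18) vs β=12 → FL=W FR=S RL=S RR=W
t=44: phase=(21,9,9,21) vs β=12 → FL=W FR=S RL=S RR=W

t=6: FL=S FR=W RL=W RR=S
t=24: FL=S FR=W RL=W RR=S
t=31: FL=S FR=W RL=W RR=S
t=39: FL=W FR=S RL=S RR=W
t=40: FL=W FR=S RL=S RR=W
t=41: FL=W FR=S RL=S RR=W
t=44: FL=W FR=S RL=S RR=W


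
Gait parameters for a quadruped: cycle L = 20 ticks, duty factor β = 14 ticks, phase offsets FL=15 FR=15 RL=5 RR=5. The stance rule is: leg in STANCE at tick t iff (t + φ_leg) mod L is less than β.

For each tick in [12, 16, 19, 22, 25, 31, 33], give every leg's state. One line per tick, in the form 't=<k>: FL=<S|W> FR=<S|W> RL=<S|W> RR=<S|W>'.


t=12: phase=(7,7,17,17) vs β=14 → FL=S FR=S RL=W RR=W
t=16: phase=(11,11,1,1) vs β=14 → FL=S FR=S RL=S RR=S
t=19: phase=(14,14,4,4) vs β=14 → FL=W FR=W RL=S RR=S
t=22: phase=(17,17,7,7) vs β=14 → FL=W FR=W RL=S RR=S
t=25: phase=(0,0,10,10) vs β=14 → FL=S FR=S RL=S RR=S
t=31: phase=(6,6,16,16) vs β=14 → FL=S FR=S RL=W RR=W
t=33: phase=(8,8,18,18) vs β=14 → FL=S FR=S RL=W RR=W

t=12: FL=S FR=S RL=W RR=W
t=16: FL=S FR=S RL=S RR=S
t=19: FL=W FR=W RL=S RR=S
t=22: FL=W FR=W RL=S RR=S
t=25: FL=S FR=S RL=S RR=S
t=31: FL=S FR=S RL=W RR=W
t=33: FL=S FR=S RL=W RR=W


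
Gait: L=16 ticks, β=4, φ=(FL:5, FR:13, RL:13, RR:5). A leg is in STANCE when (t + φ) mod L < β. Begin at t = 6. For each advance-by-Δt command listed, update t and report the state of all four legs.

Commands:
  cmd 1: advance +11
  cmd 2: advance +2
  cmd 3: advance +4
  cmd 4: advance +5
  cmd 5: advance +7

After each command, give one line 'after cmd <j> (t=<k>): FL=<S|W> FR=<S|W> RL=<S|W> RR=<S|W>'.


after cmd 1 (t=17): FL=W FR=W RL=W RR=W
after cmd 2 (t=19): FL=W FR=S RL=S RR=W
after cmd 3 (t=23): FL=W FR=W RL=W RR=W
after cmd 4 (t=28): FL=S FR=W RL=W RR=S
after cmd 5 (t=35): FL=W FR=S RL=S RR=W

start t=6: FL=W FR=S RL=S RR=W
cmd 1: advance +11 → t=17, phase=(6,14,14,6) → FL=W FR=W RL=W RR=W
cmd 2: advance +2 → t=19, phase=(8,0,0,8) → FL=W FR=S RL=S RR=W
cmd 3: advance +4 → t=23, phase=(12,4,4,12) → FL=W FR=W RL=W RR=W
cmd 4: advance +5 → t=28, phase=(1,9,9,1) → FL=S FR=W RL=W RR=S
cmd 5: advance +7 → t=35, phase=(8,0,0,8) → FL=W FR=S RL=S RR=W


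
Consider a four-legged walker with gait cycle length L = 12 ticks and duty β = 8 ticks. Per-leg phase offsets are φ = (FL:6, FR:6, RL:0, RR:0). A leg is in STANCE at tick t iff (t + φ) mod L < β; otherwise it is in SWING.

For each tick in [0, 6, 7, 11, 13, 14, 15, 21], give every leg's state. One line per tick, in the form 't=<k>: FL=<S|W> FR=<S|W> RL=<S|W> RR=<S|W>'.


t=0: FL=S FR=S RL=S RR=S
t=6: FL=S FR=S RL=S RR=S
t=7: FL=S FR=S RL=S RR=S
t=11: FL=S FR=S RL=W RR=W
t=13: FL=S FR=S RL=S RR=S
t=14: FL=W FR=W RL=S RR=S
t=15: FL=W FR=W RL=S RR=S
t=21: FL=S FR=S RL=W RR=W

t=0: phase=(6,6,0,0) vs β=8 → FL=S FR=S RL=S RR=S
t=6: phase=(0,0,6,6) vs β=8 → FL=S FR=S RL=S RR=S
t=7: phase=(1,1,7,7) vs β=8 → FL=S FR=S RL=S RR=S
t=11: phase=(5,5,11,11) vs β=8 → FL=S FR=S RL=W RR=W
t=13: phase=(7,7,1,1) vs β=8 → FL=S FR=S RL=S RR=S
t=14: phase=(8,8,2,2) vs β=8 → FL=W FR=W RL=S RR=S
t=15: phase=(9,9,3,3) vs β=8 → FL=W FR=W RL=S RR=S
t=21: phase=(3,3,9,9) vs β=8 → FL=S FR=S RL=W RR=W


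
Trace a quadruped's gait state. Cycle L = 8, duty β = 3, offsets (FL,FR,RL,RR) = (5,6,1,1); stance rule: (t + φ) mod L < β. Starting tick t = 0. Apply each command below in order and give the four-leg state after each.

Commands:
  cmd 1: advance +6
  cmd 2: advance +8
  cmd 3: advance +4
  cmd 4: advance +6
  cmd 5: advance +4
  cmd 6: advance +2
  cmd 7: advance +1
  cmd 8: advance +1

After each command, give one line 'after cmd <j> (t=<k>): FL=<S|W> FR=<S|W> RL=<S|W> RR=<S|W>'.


start t=0: FL=W FR=W RL=S RR=S
cmd 1: advance +6 → t=6, phase=(3,4,7,7) → FL=W FR=W RL=W RR=W
cmd 2: advance +8 → t=14, phase=(3,4,7,7) → FL=W FR=W RL=W RR=W
cmd 3: advance +4 → t=18, phase=(7,0,3,3) → FL=W FR=S RL=W RR=W
cmd 4: advance +6 → t=24, phase=(5,6,1,1) → FL=W FR=W RL=S RR=S
cmd 5: advance +4 → t=28, phase=(1,2,5,5) → FL=S FR=S RL=W RR=W
cmd 6: advance +2 → t=30, phase=(3,4,7,7) → FL=W FR=W RL=W RR=W
cmd 7: advance +1 → t=31, phase=(4,5,0,0) → FL=W FR=W RL=S RR=S
cmd 8: advance +1 → t=32, phase=(5,6,1,1) → FL=W FR=W RL=S RR=S

after cmd 1 (t=6): FL=W FR=W RL=W RR=W
after cmd 2 (t=14): FL=W FR=W RL=W RR=W
after cmd 3 (t=18): FL=W FR=S RL=W RR=W
after cmd 4 (t=24): FL=W FR=W RL=S RR=S
after cmd 5 (t=28): FL=S FR=S RL=W RR=W
after cmd 6 (t=30): FL=W FR=W RL=W RR=W
after cmd 7 (t=31): FL=W FR=W RL=S RR=S
after cmd 8 (t=32): FL=W FR=W RL=S RR=S


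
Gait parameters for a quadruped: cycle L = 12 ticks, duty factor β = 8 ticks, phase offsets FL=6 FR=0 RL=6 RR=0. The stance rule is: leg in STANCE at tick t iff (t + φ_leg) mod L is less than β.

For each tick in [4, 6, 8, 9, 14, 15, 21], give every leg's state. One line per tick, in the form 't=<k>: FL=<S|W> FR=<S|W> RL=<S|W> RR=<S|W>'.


t=4: FL=W FR=S RL=W RR=S
t=6: FL=S FR=S RL=S RR=S
t=8: FL=S FR=W RL=S RR=W
t=9: FL=S FR=W RL=S RR=W
t=14: FL=W FR=S RL=W RR=S
t=15: FL=W FR=S RL=W RR=S
t=21: FL=S FR=W RL=S RR=W

t=4: phase=(10,4,10,4) vs β=8 → FL=W FR=S RL=W RR=S
t=6: phase=(0,6,0,6) vs β=8 → FL=S FR=S RL=S RR=S
t=8: phase=(2,8,2,8) vs β=8 → FL=S FR=W RL=S RR=W
t=9: phase=(3,9,3,9) vs β=8 → FL=S FR=W RL=S RR=W
t=14: phase=(8,2,8,2) vs β=8 → FL=W FR=S RL=W RR=S
t=15: phase=(9,3,9,3) vs β=8 → FL=W FR=S RL=W RR=S
t=21: phase=(3,9,3,9) vs β=8 → FL=S FR=W RL=S RR=W


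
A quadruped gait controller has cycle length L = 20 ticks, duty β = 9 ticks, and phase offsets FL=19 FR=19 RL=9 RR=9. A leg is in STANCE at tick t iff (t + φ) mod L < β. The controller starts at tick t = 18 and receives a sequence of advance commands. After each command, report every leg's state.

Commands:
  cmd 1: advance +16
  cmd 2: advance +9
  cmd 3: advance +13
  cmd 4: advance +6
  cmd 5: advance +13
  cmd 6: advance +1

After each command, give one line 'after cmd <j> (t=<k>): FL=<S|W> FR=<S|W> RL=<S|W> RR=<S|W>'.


start t=18: FL=W FR=W RL=S RR=S
cmd 1: advance +16 → t=34, phase=(13,13,3,3) → FL=W FR=W RL=S RR=S
cmd 2: advance +9 → t=43, phase=(2,2,12,12) → FL=S FR=S RL=W RR=W
cmd 3: advance +13 → t=56, phase=(15,15,5,5) → FL=W FR=W RL=S RR=S
cmd 4: advance +6 → t=62, phase=(1,1,11,11) → FL=S FR=S RL=W RR=W
cmd 5: advance +13 → t=75, phase=(14,14,4,4) → FL=W FR=W RL=S RR=S
cmd 6: advance +1 → t=76, phase=(15,15,5,5) → FL=W FR=W RL=S RR=S

after cmd 1 (t=34): FL=W FR=W RL=S RR=S
after cmd 2 (t=43): FL=S FR=S RL=W RR=W
after cmd 3 (t=56): FL=W FR=W RL=S RR=S
after cmd 4 (t=62): FL=S FR=S RL=W RR=W
after cmd 5 (t=75): FL=W FR=W RL=S RR=S
after cmd 6 (t=76): FL=W FR=W RL=S RR=S


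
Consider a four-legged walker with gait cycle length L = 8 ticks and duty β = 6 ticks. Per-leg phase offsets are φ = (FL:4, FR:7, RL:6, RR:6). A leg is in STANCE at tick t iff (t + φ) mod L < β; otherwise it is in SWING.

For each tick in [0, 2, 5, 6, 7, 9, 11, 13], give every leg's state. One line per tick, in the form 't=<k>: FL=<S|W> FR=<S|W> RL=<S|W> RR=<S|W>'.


t=0: FL=S FR=W RL=W RR=W
t=2: FL=W FR=S RL=S RR=S
t=5: FL=S FR=S RL=S RR=S
t=6: FL=S FR=S RL=S RR=S
t=7: FL=S FR=W RL=S RR=S
t=9: FL=S FR=S RL=W RR=W
t=11: FL=W FR=S RL=S RR=S
t=13: FL=S FR=S RL=S RR=S

t=0: phase=(4,7,6,6) vs β=6 → FL=S FR=W RL=W RR=W
t=2: phase=(6,1,0,0) vs β=6 → FL=W FR=S RL=S RR=S
t=5: phase=(1,4,3,3) vs β=6 → FL=S FR=S RL=S RR=S
t=6: phase=(2,5,4,4) vs β=6 → FL=S FR=S RL=S RR=S
t=7: phase=(3,6,5,5) vs β=6 → FL=S FR=W RL=S RR=S
t=9: phase=(5,0,7,7) vs β=6 → FL=S FR=S RL=W RR=W
t=11: phase=(7,2,1,1) vs β=6 → FL=W FR=S RL=S RR=S
t=13: phase=(1,4,3,3) vs β=6 → FL=S FR=S RL=S RR=S


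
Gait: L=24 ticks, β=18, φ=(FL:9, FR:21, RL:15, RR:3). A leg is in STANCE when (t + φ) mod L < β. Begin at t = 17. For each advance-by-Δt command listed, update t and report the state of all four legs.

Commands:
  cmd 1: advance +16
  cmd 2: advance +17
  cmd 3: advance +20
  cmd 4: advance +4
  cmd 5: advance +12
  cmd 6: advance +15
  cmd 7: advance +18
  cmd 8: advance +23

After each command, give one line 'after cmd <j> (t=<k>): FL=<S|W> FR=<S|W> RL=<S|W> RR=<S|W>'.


start t=17: FL=S FR=S RL=S RR=W
cmd 1: advance +16 → t=33, phase=(18,6,0,12) → FL=W FR=S RL=S RR=S
cmd 2: advance +17 → t=50, phase=(11,23,17,5) → FL=S FR=W RL=S RR=S
cmd 3: advance +20 → t=70, phase=(7,19,13,1) → FL=S FR=W RL=S RR=S
cmd 4: advance +4 → t=74, phase=(11,23,17,5) → FL=S FR=W RL=S RR=S
cmd 5: advance +12 → t=86, phase=(23,11,5,17) → FL=W FR=S RL=S RR=S
cmd 6: advance +15 → t=101, phase=(14,2,20,8) → FL=S FR=S RL=W RR=S
cmd 7: advance +18 → t=119, phase=(8,20,14,2) → FL=S FR=W RL=S RR=S
cmd 8: advance +23 → t=142, phase=(7,19,13,1) → FL=S FR=W RL=S RR=S

after cmd 1 (t=33): FL=W FR=S RL=S RR=S
after cmd 2 (t=50): FL=S FR=W RL=S RR=S
after cmd 3 (t=70): FL=S FR=W RL=S RR=S
after cmd 4 (t=74): FL=S FR=W RL=S RR=S
after cmd 5 (t=86): FL=W FR=S RL=S RR=S
after cmd 6 (t=101): FL=S FR=S RL=W RR=S
after cmd 7 (t=119): FL=S FR=W RL=S RR=S
after cmd 8 (t=142): FL=S FR=W RL=S RR=S


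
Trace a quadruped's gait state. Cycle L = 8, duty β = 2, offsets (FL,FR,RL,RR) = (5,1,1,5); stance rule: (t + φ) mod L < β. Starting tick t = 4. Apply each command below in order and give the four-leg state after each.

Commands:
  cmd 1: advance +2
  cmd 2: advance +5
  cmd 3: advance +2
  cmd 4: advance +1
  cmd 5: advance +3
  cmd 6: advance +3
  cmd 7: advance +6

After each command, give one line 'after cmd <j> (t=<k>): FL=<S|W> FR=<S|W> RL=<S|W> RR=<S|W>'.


start t=4: FL=S FR=W RL=W RR=S
cmd 1: advance +2 → t=6, phase=(3,7,7,3) → FL=W FR=W RL=W RR=W
cmd 2: advance +5 → t=11, phase=(0,4,4,0) → FL=S FR=W RL=W RR=S
cmd 3: advance +2 → t=13, phase=(2,6,6,2) → FL=W FR=W RL=W RR=W
cmd 4: advance +1 → t=14, phase=(3,7,7,3) → FL=W FR=W RL=W RR=W
cmd 5: advance +3 → t=17, phase=(6,2,2,6) → FL=W FR=W RL=W RR=W
cmd 6: advance +3 → t=20, phase=(1,5,5,1) → FL=S FR=W RL=W RR=S
cmd 7: advance +6 → t=26, phase=(7,3,3,7) → FL=W FR=W RL=W RR=W

after cmd 1 (t=6): FL=W FR=W RL=W RR=W
after cmd 2 (t=11): FL=S FR=W RL=W RR=S
after cmd 3 (t=13): FL=W FR=W RL=W RR=W
after cmd 4 (t=14): FL=W FR=W RL=W RR=W
after cmd 5 (t=17): FL=W FR=W RL=W RR=W
after cmd 6 (t=20): FL=S FR=W RL=W RR=S
after cmd 7 (t=26): FL=W FR=W RL=W RR=W


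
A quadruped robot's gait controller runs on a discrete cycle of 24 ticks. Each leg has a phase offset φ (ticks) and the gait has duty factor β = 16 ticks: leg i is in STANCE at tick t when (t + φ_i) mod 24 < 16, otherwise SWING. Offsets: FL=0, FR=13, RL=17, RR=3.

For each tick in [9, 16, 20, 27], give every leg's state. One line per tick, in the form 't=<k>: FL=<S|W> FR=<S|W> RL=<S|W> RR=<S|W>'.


t=9: FL=S FR=W RL=S RR=S
t=16: FL=W FR=S RL=S RR=W
t=20: FL=W FR=S RL=S RR=W
t=27: FL=S FR=W RL=W RR=S

t=9: phase=(9,22,2,12) vs β=16 → FL=S FR=W RL=S RR=S
t=16: phase=(16,5,9,19) vs β=16 → FL=W FR=S RL=S RR=W
t=20: phase=(20,9,13,23) vs β=16 → FL=W FR=S RL=S RR=W
t=27: phase=(3,16,20,6) vs β=16 → FL=S FR=W RL=W RR=S


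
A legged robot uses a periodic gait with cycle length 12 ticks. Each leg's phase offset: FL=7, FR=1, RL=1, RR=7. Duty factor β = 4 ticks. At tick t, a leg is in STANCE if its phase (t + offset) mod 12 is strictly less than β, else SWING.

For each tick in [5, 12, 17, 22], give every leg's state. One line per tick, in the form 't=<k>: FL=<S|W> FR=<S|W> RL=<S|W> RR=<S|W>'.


t=5: phase=(0,6,6,0) vs β=4 → FL=S FR=W RL=W RR=S
t=12: phase=(7,1,1,7) vs β=4 → FL=W FR=S RL=S RR=W
t=17: phase=(0,6,6,0) vs β=4 → FL=S FR=W RL=W RR=S
t=22: phase=(5,11,11,5) vs β=4 → FL=W FR=W RL=W RR=W

t=5: FL=S FR=W RL=W RR=S
t=12: FL=W FR=S RL=S RR=W
t=17: FL=S FR=W RL=W RR=S
t=22: FL=W FR=W RL=W RR=W


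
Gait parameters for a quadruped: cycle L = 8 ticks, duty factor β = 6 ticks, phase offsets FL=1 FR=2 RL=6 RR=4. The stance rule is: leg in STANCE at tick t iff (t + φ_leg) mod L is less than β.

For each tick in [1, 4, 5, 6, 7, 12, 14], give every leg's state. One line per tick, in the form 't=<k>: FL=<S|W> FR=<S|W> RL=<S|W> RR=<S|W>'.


t=1: phase=(2,3,7,5) vs β=6 → FL=S FR=S RL=W RR=S
t=4: phase=(5,6,2,0) vs β=6 → FL=S FR=W RL=S RR=S
t=5: phase=(6,7,3,1) vs β=6 → FL=W FR=W RL=S RR=S
t=6: phase=(7,0,4,2) vs β=6 → FL=W FR=S RL=S RR=S
t=7: phase=(0,1,5,3) vs β=6 → FL=S FR=S RL=S RR=S
t=12: phase=(5,6,2,0) vs β=6 → FL=S FR=W RL=S RR=S
t=14: phase=(7,0,4,2) vs β=6 → FL=W FR=S RL=S RR=S

t=1: FL=S FR=S RL=W RR=S
t=4: FL=S FR=W RL=S RR=S
t=5: FL=W FR=W RL=S RR=S
t=6: FL=W FR=S RL=S RR=S
t=7: FL=S FR=S RL=S RR=S
t=12: FL=S FR=W RL=S RR=S
t=14: FL=W FR=S RL=S RR=S


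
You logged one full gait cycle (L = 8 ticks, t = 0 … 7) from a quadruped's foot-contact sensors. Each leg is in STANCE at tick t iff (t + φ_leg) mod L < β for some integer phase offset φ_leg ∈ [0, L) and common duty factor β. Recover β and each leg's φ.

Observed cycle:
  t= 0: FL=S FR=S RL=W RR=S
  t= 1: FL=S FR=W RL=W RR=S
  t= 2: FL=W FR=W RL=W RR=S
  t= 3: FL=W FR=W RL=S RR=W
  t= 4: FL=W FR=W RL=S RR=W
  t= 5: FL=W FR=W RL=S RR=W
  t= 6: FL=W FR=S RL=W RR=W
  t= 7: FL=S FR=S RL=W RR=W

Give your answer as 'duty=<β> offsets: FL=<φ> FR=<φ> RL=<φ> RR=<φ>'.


duty=3 offsets: FL=1 FR=2 RL=5 RR=0

duty β = stance ticks per leg = 3
FL: stance ticks = 3; W→S at t=7 → φ=1
FR: stance ticks = 3; W→S at t=6 → φ=2
RL: stance ticks = 3; W→S at t=3 → φ=5
RR: stance ticks = 3; W→S at t=0 → φ=0


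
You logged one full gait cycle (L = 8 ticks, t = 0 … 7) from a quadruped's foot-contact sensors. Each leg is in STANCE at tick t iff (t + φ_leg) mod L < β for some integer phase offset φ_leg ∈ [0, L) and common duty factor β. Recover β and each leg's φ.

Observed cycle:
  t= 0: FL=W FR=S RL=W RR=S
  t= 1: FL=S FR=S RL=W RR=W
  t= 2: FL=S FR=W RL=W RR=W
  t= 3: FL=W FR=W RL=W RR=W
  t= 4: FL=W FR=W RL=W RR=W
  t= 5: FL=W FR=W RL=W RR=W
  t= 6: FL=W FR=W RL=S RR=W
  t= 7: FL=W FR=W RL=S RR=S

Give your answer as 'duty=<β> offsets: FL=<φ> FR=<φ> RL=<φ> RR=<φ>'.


duty=2 offsets: FL=7 FR=0 RL=2 RR=1

duty β = stance ticks per leg = 2
FL: stance ticks = 2; W→S at t=1 → φ=7
FR: stance ticks = 2; W→S at t=0 → φ=0
RL: stance ticks = 2; W→S at t=6 → φ=2
RR: stance ticks = 2; W→S at t=7 → φ=1


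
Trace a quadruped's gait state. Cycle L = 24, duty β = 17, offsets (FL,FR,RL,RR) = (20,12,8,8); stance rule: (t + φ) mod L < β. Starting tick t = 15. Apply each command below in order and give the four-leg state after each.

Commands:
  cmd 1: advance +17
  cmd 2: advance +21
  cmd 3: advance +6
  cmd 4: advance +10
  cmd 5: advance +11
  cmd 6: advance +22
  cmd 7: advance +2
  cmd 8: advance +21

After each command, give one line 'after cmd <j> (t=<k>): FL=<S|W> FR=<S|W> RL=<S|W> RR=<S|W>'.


after cmd 1 (t=32): FL=S FR=W RL=S RR=S
after cmd 2 (t=53): FL=S FR=W RL=S RR=S
after cmd 3 (t=59): FL=S FR=W RL=W RR=W
after cmd 4 (t=69): FL=W FR=S RL=S RR=S
after cmd 5 (t=80): FL=S FR=W RL=S RR=S
after cmd 6 (t=102): FL=S FR=W RL=S RR=S
after cmd 7 (t=104): FL=S FR=W RL=S RR=S
after cmd 8 (t=125): FL=S FR=W RL=S RR=S

start t=15: FL=S FR=S RL=W RR=W
cmd 1: advance +17 → t=32, phase=(4,20,16,16) → FL=S FR=W RL=S RR=S
cmd 2: advance +21 → t=53, phase=(1,17,13,13) → FL=S FR=W RL=S RR=S
cmd 3: advance +6 → t=59, phase=(7,23,19,19) → FL=S FR=W RL=W RR=W
cmd 4: advance +10 → t=69, phase=(17,9,5,5) → FL=W FR=S RL=S RR=S
cmd 5: advance +11 → t=80, phase=(4,20,16,16) → FL=S FR=W RL=S RR=S
cmd 6: advance +22 → t=102, phase=(2,18,14,14) → FL=S FR=W RL=S RR=S
cmd 7: advance +2 → t=104, phase=(4,20,16,16) → FL=S FR=W RL=S RR=S
cmd 8: advance +21 → t=125, phase=(1,17,13,13) → FL=S FR=W RL=S RR=S


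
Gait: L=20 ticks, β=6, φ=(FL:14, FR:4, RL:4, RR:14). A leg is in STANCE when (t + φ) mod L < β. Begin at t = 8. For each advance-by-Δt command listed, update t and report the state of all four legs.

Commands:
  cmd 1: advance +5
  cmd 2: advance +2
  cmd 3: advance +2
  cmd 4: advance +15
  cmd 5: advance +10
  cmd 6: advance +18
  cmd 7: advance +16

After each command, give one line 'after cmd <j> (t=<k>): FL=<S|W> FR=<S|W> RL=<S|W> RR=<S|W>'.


start t=8: FL=S FR=W RL=W RR=S
cmd 1: advance +5 → t=13, phase=(7,17,17,7) → FL=W FR=W RL=W RR=W
cmd 2: advance +2 → t=15, phase=(9,19,19,9) → FL=W FR=W RL=W RR=W
cmd 3: advance +2 → t=17, phase=(11,1,1,11) → FL=W FR=S RL=S RR=W
cmd 4: advance +15 → t=32, phase=(6,16,16,6) → FL=W FR=W RL=W RR=W
cmd 5: advance +10 → t=42, phase=(16,6,6,16) → FL=W FR=W RL=W RR=W
cmd 6: advance +18 → t=60, phase=(14,4,4,14) → FL=W FR=S RL=S RR=W
cmd 7: advance +16 → t=76, phase=(10,0,0,10) → FL=W FR=S RL=S RR=W

after cmd 1 (t=13): FL=W FR=W RL=W RR=W
after cmd 2 (t=15): FL=W FR=W RL=W RR=W
after cmd 3 (t=17): FL=W FR=S RL=S RR=W
after cmd 4 (t=32): FL=W FR=W RL=W RR=W
after cmd 5 (t=42): FL=W FR=W RL=W RR=W
after cmd 6 (t=60): FL=W FR=S RL=S RR=W
after cmd 7 (t=76): FL=W FR=S RL=S RR=W


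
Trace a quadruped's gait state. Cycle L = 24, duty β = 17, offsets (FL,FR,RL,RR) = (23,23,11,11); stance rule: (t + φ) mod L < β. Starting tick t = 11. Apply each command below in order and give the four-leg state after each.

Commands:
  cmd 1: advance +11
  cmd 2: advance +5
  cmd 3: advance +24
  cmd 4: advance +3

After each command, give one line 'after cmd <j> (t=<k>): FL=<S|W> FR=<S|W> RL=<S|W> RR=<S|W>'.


start t=11: FL=S FR=S RL=W RR=W
cmd 1: advance +11 → t=22, phase=(21,21,9,9) → FL=W FR=W RL=S RR=S
cmd 2: advance +5 → t=27, phase=(2,2,14,14) → FL=S FR=S RL=S RR=S
cmd 3: advance +24 → t=51, phase=(2,2,14,14) → FL=S FR=S RL=S RR=S
cmd 4: advance +3 → t=54, phase=(5,5,17,17) → FL=S FR=S RL=W RR=W

after cmd 1 (t=22): FL=W FR=W RL=S RR=S
after cmd 2 (t=27): FL=S FR=S RL=S RR=S
after cmd 3 (t=51): FL=S FR=S RL=S RR=S
after cmd 4 (t=54): FL=S FR=S RL=W RR=W


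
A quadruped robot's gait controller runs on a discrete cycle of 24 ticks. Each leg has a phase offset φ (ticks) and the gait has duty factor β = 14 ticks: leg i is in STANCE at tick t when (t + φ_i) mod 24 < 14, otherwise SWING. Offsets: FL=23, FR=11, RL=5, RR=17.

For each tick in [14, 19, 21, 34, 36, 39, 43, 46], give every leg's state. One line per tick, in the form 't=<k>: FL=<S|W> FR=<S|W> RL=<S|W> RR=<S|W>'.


t=14: FL=S FR=S RL=W RR=S
t=19: FL=W FR=S RL=S RR=S
t=21: FL=W FR=S RL=S RR=W
t=34: FL=S FR=W RL=W RR=S
t=36: FL=S FR=W RL=W RR=S
t=39: FL=W FR=S RL=W RR=S
t=43: FL=W FR=S RL=S RR=S
t=46: FL=W FR=S RL=S RR=W

t=14: phase=(13,1,19,7) vs β=14 → FL=S FR=S RL=W RR=S
t=19: phase=(18,6,0,12) vs β=14 → FL=W FR=S RL=S RR=S
t=21: phase=(20,8,2,14) vs β=14 → FL=W FR=S RL=S RR=W
t=34: phase=(9,21,15,3) vs β=14 → FL=S FR=W RL=W RR=S
t=36: phase=(11,23,17,5) vs β=14 → FL=S FR=W RL=W RR=S
t=39: phase=(14,2,20,8) vs β=14 → FL=W FR=S RL=W RR=S
t=43: phase=(18,6,0,12) vs β=14 → FL=W FR=S RL=S RR=S
t=46: phase=(21,9,3,15) vs β=14 → FL=W FR=S RL=S RR=W


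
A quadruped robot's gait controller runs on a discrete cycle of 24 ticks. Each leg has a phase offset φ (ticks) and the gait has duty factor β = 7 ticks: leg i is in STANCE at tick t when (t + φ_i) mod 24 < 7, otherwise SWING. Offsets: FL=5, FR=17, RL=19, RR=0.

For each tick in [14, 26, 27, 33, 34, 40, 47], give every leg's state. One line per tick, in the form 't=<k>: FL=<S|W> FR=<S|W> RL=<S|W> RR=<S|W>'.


t=14: FL=W FR=W RL=W RR=W
t=26: FL=W FR=W RL=W RR=S
t=27: FL=W FR=W RL=W RR=S
t=33: FL=W FR=S RL=S RR=W
t=34: FL=W FR=S RL=S RR=W
t=40: FL=W FR=W RL=W RR=W
t=47: FL=S FR=W RL=W RR=W

t=14: phase=(19,7,9,14) vs β=7 → FL=W FR=W RL=W RR=W
t=26: phase=(7,19,21,2) vs β=7 → FL=W FR=W RL=W RR=S
t=27: phase=(8,20,22,3) vs β=7 → FL=W FR=W RL=W RR=S
t=33: phase=(14,2,4,9) vs β=7 → FL=W FR=S RL=S RR=W
t=34: phase=(15,3,5,10) vs β=7 → FL=W FR=S RL=S RR=W
t=40: phase=(21,9,11,16) vs β=7 → FL=W FR=W RL=W RR=W
t=47: phase=(4,16,18,23) vs β=7 → FL=S FR=W RL=W RR=W


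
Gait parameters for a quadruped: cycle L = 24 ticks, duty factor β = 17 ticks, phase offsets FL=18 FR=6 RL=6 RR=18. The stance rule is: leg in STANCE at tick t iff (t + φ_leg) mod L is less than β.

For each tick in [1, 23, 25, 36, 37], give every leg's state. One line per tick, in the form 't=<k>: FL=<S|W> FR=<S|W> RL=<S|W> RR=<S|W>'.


t=1: phase=(19,7,7,19) vs β=17 → FL=W FR=S RL=S RR=W
t=23: phase=(17,5,5,17) vs β=17 → FL=W FR=S RL=S RR=W
t=25: phase=(19,7,7,19) vs β=17 → FL=W FR=S RL=S RR=W
t=36: phase=(6,18,18,6) vs β=17 → FL=S FR=W RL=W RR=S
t=37: phase=(7,19,19,7) vs β=17 → FL=S FR=W RL=W RR=S

t=1: FL=W FR=S RL=S RR=W
t=23: FL=W FR=S RL=S RR=W
t=25: FL=W FR=S RL=S RR=W
t=36: FL=S FR=W RL=W RR=S
t=37: FL=S FR=W RL=W RR=S


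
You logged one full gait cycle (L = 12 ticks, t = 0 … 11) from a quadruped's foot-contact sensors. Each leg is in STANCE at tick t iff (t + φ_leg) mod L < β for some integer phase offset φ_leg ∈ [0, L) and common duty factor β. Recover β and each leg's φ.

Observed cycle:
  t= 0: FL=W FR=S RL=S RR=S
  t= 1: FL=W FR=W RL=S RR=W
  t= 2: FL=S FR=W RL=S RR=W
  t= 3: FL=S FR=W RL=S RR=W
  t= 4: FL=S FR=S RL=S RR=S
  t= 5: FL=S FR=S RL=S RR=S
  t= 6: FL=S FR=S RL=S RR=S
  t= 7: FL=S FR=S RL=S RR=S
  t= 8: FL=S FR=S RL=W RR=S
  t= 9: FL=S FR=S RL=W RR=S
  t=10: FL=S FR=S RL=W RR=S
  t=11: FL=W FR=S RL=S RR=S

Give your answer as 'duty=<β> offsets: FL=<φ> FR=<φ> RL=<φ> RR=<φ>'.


duty β = stance ticks per leg = 9
FL: stance ticks = 9; W→S at t=2 → φ=10
FR: stance ticks = 9; W→S at t=4 → φ=8
RL: stance ticks = 9; W→S at t=11 → φ=1
RR: stance ticks = 9; W→S at t=4 → φ=8

duty=9 offsets: FL=10 FR=8 RL=1 RR=8


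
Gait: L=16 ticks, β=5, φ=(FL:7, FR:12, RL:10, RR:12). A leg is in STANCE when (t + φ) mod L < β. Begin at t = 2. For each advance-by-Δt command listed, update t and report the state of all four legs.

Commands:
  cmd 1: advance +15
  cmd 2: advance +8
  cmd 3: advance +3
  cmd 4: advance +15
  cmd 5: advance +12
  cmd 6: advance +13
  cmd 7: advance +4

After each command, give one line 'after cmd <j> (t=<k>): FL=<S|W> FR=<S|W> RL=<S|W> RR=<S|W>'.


after cmd 1 (t=17): FL=W FR=W RL=W RR=W
after cmd 2 (t=25): FL=S FR=W RL=S RR=W
after cmd 3 (t=28): FL=S FR=W RL=W RR=W
after cmd 4 (t=43): FL=S FR=W RL=W RR=W
after cmd 5 (t=55): FL=W FR=S RL=S RR=S
after cmd 6 (t=68): FL=W FR=S RL=W RR=S
after cmd 7 (t=72): FL=W FR=S RL=S RR=S

start t=2: FL=W FR=W RL=W RR=W
cmd 1: advance +15 → t=17, phase=(8,13,11,13) → FL=W FR=W RL=W RR=W
cmd 2: advance +8 → t=25, phase=(0,5,3,5) → FL=S FR=W RL=S RR=W
cmd 3: advance +3 → t=28, phase=(3,8,6,8) → FL=S FR=W RL=W RR=W
cmd 4: advance +15 → t=43, phase=(2,7,5,7) → FL=S FR=W RL=W RR=W
cmd 5: advance +12 → t=55, phase=(14,3,1,3) → FL=W FR=S RL=S RR=S
cmd 6: advance +13 → t=68, phase=(11,0,14,0) → FL=W FR=S RL=W RR=S
cmd 7: advance +4 → t=72, phase=(15,4,2,4) → FL=W FR=S RL=S RR=S


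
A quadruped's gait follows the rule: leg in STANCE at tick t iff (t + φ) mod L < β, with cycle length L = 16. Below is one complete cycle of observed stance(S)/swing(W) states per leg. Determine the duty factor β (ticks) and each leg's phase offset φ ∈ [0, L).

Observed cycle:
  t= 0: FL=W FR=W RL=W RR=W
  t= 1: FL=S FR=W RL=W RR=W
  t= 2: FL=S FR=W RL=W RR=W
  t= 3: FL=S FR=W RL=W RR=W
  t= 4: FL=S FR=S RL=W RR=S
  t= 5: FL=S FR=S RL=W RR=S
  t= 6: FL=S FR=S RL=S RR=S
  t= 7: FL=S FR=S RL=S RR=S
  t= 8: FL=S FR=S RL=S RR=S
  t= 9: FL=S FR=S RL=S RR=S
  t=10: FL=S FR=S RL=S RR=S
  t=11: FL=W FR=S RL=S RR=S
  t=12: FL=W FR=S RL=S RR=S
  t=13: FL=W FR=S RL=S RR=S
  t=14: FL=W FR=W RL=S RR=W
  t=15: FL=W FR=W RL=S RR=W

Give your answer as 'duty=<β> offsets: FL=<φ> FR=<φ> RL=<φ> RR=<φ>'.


duty β = stance ticks per leg = 10
FL: stance ticks = 10; W→S at t=1 → φ=15
FR: stance ticks = 10; W→S at t=4 → φ=12
RL: stance ticks = 10; W→S at t=6 → φ=10
RR: stance ticks = 10; W→S at t=4 → φ=12

duty=10 offsets: FL=15 FR=12 RL=10 RR=12


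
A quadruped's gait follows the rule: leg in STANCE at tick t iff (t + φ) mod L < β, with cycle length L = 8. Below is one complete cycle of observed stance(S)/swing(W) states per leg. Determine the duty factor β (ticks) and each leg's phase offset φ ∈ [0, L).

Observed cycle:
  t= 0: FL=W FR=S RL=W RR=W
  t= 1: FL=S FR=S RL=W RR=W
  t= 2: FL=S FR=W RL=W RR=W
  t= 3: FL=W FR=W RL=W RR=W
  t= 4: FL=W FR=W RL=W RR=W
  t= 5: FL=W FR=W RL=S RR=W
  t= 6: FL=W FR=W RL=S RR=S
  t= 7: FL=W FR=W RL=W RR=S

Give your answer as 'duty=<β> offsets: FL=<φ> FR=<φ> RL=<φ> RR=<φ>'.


duty=2 offsets: FL=7 FR=0 RL=3 RR=2

duty β = stance ticks per leg = 2
FL: stance ticks = 2; W→S at t=1 → φ=7
FR: stance ticks = 2; W→S at t=0 → φ=0
RL: stance ticks = 2; W→S at t=5 → φ=3
RR: stance ticks = 2; W→S at t=6 → φ=2


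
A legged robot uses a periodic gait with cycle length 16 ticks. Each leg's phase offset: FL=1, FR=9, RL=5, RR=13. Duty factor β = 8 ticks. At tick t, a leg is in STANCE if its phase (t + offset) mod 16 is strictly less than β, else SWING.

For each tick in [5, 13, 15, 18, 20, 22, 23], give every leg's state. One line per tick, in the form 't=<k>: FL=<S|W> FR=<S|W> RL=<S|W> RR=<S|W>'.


t=5: phase=(6,14,10,2) vs β=8 → FL=S FR=W RL=W RR=S
t=13: phase=(14,6,2,10) vs β=8 → FL=W FR=S RL=S RR=W
t=15: phase=(0,8,4,12) vs β=8 → FL=S FR=W RL=S RR=W
t=18: phase=(3,11,7,15) vs β=8 → FL=S FR=W RL=S RR=W
t=20: phase=(5,13,9,1) vs β=8 → FL=S FR=W RL=W RR=S
t=22: phase=(7,15,11,3) vs β=8 → FL=S FR=W RL=W RR=S
t=23: phase=(8,0,12,4) vs β=8 → FL=W FR=S RL=W RR=S

t=5: FL=S FR=W RL=W RR=S
t=13: FL=W FR=S RL=S RR=W
t=15: FL=S FR=W RL=S RR=W
t=18: FL=S FR=W RL=S RR=W
t=20: FL=S FR=W RL=W RR=S
t=22: FL=S FR=W RL=W RR=S
t=23: FL=W FR=S RL=W RR=S


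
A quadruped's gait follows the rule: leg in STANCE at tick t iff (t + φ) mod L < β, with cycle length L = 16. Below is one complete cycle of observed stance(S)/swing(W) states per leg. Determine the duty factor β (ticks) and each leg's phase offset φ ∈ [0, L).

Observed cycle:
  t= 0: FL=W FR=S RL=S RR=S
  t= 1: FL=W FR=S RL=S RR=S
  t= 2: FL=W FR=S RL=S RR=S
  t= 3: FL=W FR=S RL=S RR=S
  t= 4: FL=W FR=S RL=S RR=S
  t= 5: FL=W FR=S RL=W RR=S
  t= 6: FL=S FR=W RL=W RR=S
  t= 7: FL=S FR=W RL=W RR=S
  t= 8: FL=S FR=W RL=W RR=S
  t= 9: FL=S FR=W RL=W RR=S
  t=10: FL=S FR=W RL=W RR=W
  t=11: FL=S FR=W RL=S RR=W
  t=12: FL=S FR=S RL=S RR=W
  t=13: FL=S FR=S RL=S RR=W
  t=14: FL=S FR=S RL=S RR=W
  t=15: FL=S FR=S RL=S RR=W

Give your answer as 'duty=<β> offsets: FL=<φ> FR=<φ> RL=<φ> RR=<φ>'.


duty β = stance ticks per leg = 10
FL: stance ticks = 10; W→S at t=6 → φ=10
FR: stance ticks = 10; W→S at t=12 → φ=4
RL: stance ticks = 10; W→S at t=11 → φ=5
RR: stance ticks = 10; W→S at t=0 → φ=0

duty=10 offsets: FL=10 FR=4 RL=5 RR=0


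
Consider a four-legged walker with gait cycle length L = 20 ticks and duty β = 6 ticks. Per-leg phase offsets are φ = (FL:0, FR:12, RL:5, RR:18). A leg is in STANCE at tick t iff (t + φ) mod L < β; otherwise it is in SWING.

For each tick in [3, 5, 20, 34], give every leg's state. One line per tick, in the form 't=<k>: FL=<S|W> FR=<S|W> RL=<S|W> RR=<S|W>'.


t=3: FL=S FR=W RL=W RR=S
t=5: FL=S FR=W RL=W RR=S
t=20: FL=S FR=W RL=S RR=W
t=34: FL=W FR=W RL=W RR=W

t=3: phase=(3,15,8,1) vs β=6 → FL=S FR=W RL=W RR=S
t=5: phase=(5,17,10,3) vs β=6 → FL=S FR=W RL=W RR=S
t=20: phase=(0,12,5,18) vs β=6 → FL=S FR=W RL=S RR=W
t=34: phase=(14,6,19,12) vs β=6 → FL=W FR=W RL=W RR=W


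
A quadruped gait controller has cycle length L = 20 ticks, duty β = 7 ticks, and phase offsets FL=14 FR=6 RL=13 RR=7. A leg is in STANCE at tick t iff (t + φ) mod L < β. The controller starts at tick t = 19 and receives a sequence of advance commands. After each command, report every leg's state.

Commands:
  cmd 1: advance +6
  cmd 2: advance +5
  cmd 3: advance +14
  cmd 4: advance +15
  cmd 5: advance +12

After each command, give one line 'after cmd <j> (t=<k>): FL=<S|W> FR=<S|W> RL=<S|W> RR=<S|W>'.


after cmd 1 (t=25): FL=W FR=W RL=W RR=W
after cmd 2 (t=30): FL=S FR=W RL=S RR=W
after cmd 3 (t=44): FL=W FR=W RL=W RR=W
after cmd 4 (t=59): FL=W FR=S RL=W RR=S
after cmd 5 (t=71): FL=S FR=W RL=S RR=W

start t=19: FL=W FR=S RL=W RR=S
cmd 1: advance +6 → t=25, phase=(19,11,18,12) → FL=W FR=W RL=W RR=W
cmd 2: advance +5 → t=30, phase=(4,16,3,17) → FL=S FR=W RL=S RR=W
cmd 3: advance +14 → t=44, phase=(18,10,17,11) → FL=W FR=W RL=W RR=W
cmd 4: advance +15 → t=59, phase=(13,5,12,6) → FL=W FR=S RL=W RR=S
cmd 5: advance +12 → t=71, phase=(5,17,4,18) → FL=S FR=W RL=S RR=W


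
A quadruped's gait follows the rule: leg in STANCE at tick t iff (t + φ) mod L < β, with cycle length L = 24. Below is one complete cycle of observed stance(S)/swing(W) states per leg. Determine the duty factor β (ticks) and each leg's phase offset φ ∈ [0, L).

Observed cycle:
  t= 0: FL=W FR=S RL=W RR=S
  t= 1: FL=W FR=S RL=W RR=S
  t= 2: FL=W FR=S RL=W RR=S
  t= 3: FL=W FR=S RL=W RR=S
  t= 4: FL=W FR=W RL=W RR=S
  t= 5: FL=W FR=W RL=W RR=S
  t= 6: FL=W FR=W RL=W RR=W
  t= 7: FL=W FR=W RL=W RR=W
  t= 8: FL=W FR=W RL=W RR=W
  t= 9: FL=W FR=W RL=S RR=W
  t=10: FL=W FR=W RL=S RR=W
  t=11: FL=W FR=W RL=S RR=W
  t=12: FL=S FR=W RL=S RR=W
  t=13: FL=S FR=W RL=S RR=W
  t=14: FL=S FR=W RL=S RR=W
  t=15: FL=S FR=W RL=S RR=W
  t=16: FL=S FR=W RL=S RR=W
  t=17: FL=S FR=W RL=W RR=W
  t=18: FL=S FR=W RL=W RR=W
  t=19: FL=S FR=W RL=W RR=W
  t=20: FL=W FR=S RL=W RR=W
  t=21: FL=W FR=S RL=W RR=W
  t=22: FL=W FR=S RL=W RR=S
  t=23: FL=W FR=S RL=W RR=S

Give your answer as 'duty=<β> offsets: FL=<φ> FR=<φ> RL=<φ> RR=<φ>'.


duty=8 offsets: FL=12 FR=4 RL=15 RR=2

duty β = stance ticks per leg = 8
FL: stance ticks = 8; W→S at t=12 → φ=12
FR: stance ticks = 8; W→S at t=20 → φ=4
RL: stance ticks = 8; W→S at t=9 → φ=15
RR: stance ticks = 8; W→S at t=22 → φ=2


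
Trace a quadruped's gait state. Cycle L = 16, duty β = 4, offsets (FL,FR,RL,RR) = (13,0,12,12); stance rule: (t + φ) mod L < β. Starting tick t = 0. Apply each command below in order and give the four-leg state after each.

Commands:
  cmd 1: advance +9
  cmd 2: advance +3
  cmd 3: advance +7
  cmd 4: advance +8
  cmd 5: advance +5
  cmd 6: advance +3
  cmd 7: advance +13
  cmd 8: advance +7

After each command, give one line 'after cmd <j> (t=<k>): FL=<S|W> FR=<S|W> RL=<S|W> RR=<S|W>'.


start t=0: FL=W FR=S RL=W RR=W
cmd 1: advance +9 → t=9, phase=(6,9,5,5) → FL=W FR=W RL=W RR=W
cmd 2: advance +3 → t=12, phase=(9,12,8,8) → FL=W FR=W RL=W RR=W
cmd 3: advance +7 → t=19, phase=(0,3,15,15) → FL=S FR=S RL=W RR=W
cmd 4: advance +8 → t=27, phase=(8,11,7,7) → FL=W FR=W RL=W RR=W
cmd 5: advance +5 → t=32, phase=(13,0,12,12) → FL=W FR=S RL=W RR=W
cmd 6: advance +3 → t=35, phase=(0,3,15,15) → FL=S FR=S RL=W RR=W
cmd 7: advance +13 → t=48, phase=(13,0,12,12) → FL=W FR=S RL=W RR=W
cmd 8: advance +7 → t=55, phase=(4,7,3,3) → FL=W FR=W RL=S RR=S

after cmd 1 (t=9): FL=W FR=W RL=W RR=W
after cmd 2 (t=12): FL=W FR=W RL=W RR=W
after cmd 3 (t=19): FL=S FR=S RL=W RR=W
after cmd 4 (t=27): FL=W FR=W RL=W RR=W
after cmd 5 (t=32): FL=W FR=S RL=W RR=W
after cmd 6 (t=35): FL=S FR=S RL=W RR=W
after cmd 7 (t=48): FL=W FR=S RL=W RR=W
after cmd 8 (t=55): FL=W FR=W RL=S RR=S


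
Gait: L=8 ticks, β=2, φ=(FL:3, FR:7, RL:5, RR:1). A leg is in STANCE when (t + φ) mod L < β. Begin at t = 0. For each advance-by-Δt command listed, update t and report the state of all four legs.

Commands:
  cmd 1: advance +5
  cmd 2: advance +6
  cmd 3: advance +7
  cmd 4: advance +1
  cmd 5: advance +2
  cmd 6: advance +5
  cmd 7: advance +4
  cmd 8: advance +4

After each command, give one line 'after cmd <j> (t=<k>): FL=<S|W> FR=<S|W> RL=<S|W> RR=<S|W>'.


after cmd 1 (t=5): FL=S FR=W RL=W RR=W
after cmd 2 (t=11): FL=W FR=W RL=S RR=W
after cmd 3 (t=18): FL=W FR=S RL=W RR=W
after cmd 4 (t=19): FL=W FR=W RL=S RR=W
after cmd 5 (t=21): FL=S FR=W RL=W RR=W
after cmd 6 (t=26): FL=W FR=S RL=W RR=W
after cmd 7 (t=30): FL=S FR=W RL=W RR=W
after cmd 8 (t=34): FL=W FR=S RL=W RR=W

start t=0: FL=W FR=W RL=W RR=S
cmd 1: advance +5 → t=5, phase=(0,4,2,6) → FL=S FR=W RL=W RR=W
cmd 2: advance +6 → t=11, phase=(6,2,0,4) → FL=W FR=W RL=S RR=W
cmd 3: advance +7 → t=18, phase=(5,1,7,3) → FL=W FR=S RL=W RR=W
cmd 4: advance +1 → t=19, phase=(6,2,0,4) → FL=W FR=W RL=S RR=W
cmd 5: advance +2 → t=21, phase=(0,4,2,6) → FL=S FR=W RL=W RR=W
cmd 6: advance +5 → t=26, phase=(5,1,7,3) → FL=W FR=S RL=W RR=W
cmd 7: advance +4 → t=30, phase=(1,5,3,7) → FL=S FR=W RL=W RR=W
cmd 8: advance +4 → t=34, phase=(5,1,7,3) → FL=W FR=S RL=W RR=W
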